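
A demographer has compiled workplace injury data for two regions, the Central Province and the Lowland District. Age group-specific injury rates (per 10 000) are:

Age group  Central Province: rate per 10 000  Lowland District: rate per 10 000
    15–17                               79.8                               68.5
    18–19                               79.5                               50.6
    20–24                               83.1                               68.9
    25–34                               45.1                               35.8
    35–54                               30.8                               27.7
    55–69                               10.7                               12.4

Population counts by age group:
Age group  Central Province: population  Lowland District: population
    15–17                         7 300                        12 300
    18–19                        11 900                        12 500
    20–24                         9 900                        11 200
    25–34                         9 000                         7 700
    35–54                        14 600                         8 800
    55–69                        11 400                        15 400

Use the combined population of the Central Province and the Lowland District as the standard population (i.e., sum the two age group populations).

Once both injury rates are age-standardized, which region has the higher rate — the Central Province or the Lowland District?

Combined standard total = 132 000; weights = 0.1485, 0.1848, 0.1598, 0.1265, 0.1773, 0.2030.
The Central Province: 0.1485×79.8 + 0.1848×79.5 + 0.1598×83.1 + 0.1265×45.1 + 0.1773×30.8 + 0.2030×10.7 = 53.1662 per 10 000.
The Lowland District: 0.1485×68.5 + 0.1848×50.6 + 0.1598×68.9 + 0.1265×35.8 + 0.1773×27.7 + 0.2030×12.4 = 42.4954 per 10 000.

Central Province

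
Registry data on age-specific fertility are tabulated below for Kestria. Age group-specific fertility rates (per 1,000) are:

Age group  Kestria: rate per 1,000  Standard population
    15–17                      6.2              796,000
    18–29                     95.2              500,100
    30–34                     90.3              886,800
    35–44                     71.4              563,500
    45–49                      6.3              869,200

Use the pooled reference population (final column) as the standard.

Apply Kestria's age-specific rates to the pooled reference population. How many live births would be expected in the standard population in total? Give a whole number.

Expected live births = Σ (standard pop × age-specific rate ÷ 1,000)
= 796,000×6.2/1,000 + 500,100×95.2/1,000 + 886,800×90.3/1,000 + 563,500×71.4/1,000 + 869,200×6.3/1,000
= 4935.20 + 47609.52 + 80078.04 + 40233.90 + 5475.96 = 178332.62.

178333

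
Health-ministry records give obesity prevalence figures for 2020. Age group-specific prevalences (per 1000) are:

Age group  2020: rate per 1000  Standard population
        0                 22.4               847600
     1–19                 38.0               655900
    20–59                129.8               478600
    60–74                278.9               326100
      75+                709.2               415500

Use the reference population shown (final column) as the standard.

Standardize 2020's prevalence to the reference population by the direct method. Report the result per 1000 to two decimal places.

Standard total = 2723700; weights = 0.3112, 0.2408, 0.1757, 0.1197, 0.1525.
Standardized rate: 0.3112×22.4 + 0.2408×38.0 + 0.1757×129.8 + 0.1197×278.9 + 0.1525×709.2 = 180.5098 per 1000.

180.51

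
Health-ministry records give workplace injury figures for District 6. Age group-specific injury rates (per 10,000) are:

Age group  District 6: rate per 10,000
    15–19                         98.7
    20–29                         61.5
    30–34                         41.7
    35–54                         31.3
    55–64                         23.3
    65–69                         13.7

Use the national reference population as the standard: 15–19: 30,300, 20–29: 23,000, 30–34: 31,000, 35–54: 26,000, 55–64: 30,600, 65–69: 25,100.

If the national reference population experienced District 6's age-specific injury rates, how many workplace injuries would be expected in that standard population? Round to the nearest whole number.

Expected workplace injuries = Σ (standard pop × age-specific rate ÷ 10,000)
= 30,300×98.7/10,000 + 23,000×61.5/10,000 + 31,000×41.7/10,000 + 26,000×31.3/10,000 + 30,600×23.3/10,000 + 25,100×13.7/10,000
= 299.06 + 141.45 + 129.27 + 81.38 + 71.30 + 34.39 = 756.85.

757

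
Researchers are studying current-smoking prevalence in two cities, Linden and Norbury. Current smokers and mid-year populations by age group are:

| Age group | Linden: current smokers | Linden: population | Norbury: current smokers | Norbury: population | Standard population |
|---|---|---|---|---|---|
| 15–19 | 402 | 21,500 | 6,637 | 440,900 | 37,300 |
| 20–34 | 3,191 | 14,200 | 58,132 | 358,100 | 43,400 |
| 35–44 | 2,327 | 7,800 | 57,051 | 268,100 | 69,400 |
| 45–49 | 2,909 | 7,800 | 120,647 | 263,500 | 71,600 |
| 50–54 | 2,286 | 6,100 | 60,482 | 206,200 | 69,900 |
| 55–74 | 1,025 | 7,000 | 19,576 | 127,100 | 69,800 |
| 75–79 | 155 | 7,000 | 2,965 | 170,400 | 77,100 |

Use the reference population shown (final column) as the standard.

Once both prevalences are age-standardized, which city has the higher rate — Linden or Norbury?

Age-specific rates per 1,000 for Linden: 18.698, 224.718, 298.333, 372.949, 374.754, 146.429, 22.143.
For Norbury: 15.053, 162.335, 212.797, 457.863, 293.317, 154.020, 17.400.
Standard total = 438,500; weights = 0.0851, 0.0990, 0.1583, 0.1633, 0.1594, 0.1592, 0.1758.
Linden: 0.0851×18.698 + 0.0990×224.718 + 0.1583×298.333 + 0.1633×372.949 + 0.1594×374.754 + 0.1592×146.429 + 0.1758×22.143 = 218.8846 per 1,000.
Norbury: 0.0851×15.053 + 0.0990×162.335 + 0.1583×212.797 + 0.1633×457.863 + 0.1594×293.317 + 0.1592×154.020 + 0.1758×17.400 = 200.1209 per 1,000.
The crude rates (172.20 vs 177.45) would put Norbury higher, but that reflects its age composition; once standardized to a common age structure, Linden has the higher underlying rate.

Linden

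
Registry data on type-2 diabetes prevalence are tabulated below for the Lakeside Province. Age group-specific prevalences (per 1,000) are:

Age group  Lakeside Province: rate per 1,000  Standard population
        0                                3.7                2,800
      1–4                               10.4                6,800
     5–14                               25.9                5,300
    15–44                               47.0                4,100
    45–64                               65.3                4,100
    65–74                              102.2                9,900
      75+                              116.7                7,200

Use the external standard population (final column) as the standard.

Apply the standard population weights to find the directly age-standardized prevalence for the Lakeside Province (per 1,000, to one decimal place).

Standard total = 40,200; weights = 0.0697, 0.1692, 0.1318, 0.1020, 0.1020, 0.2463, 0.1791.
Standardized rate: 0.0697×3.7 + 0.1692×10.4 + 0.1318×25.9 + 0.1020×47.0 + 0.1020×65.3 + 0.2463×102.2 + 0.1791×116.7 = 62.9552 per 1,000.

63.0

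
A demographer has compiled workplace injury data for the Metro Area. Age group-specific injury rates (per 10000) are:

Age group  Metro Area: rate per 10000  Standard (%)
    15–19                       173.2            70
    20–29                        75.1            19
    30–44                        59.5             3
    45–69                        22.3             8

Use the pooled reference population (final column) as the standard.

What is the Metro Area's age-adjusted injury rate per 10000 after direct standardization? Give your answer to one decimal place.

139.1

Standard weights: 0.70, 0.19, 0.03, 0.08.
Standardized rate: 0.7000×173.2 + 0.1900×75.1 + 0.0300×59.5 + 0.0800×22.3 = 139.0780 per 10000.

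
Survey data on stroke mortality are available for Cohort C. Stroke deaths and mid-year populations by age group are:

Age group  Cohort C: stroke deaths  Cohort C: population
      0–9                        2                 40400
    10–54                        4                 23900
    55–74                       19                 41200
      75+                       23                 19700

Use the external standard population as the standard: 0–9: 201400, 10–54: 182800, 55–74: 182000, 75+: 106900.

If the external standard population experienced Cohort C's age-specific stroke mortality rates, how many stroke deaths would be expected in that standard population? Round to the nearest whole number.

Age-specific rates per 100000 for Cohort C: 4.95, 16.74, 46.12, 116.75.
Expected stroke deaths = Σ (standard pop × age-specific rate ÷ 100000)
= 201400×4.95/100000 + 182800×16.74/100000 + 182000×46.12/100000 + 106900×116.75/100000
= 9.97 + 30.59 + 83.93 + 124.81 = 249.30.

249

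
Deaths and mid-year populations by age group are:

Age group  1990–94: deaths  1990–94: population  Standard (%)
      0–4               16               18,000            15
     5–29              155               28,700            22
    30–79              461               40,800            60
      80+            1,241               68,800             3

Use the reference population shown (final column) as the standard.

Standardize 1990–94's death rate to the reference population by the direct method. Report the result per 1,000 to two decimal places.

8.64

Age-specific rates per 1,000 for 1990–94: 0.889, 5.401, 11.299, 18.038.
Standard weights: 0.15, 0.22, 0.60, 0.03.
Standardized rate: 0.1500×0.889 + 0.2200×5.401 + 0.6000×11.299 + 0.0300×18.038 = 8.6420 per 1,000.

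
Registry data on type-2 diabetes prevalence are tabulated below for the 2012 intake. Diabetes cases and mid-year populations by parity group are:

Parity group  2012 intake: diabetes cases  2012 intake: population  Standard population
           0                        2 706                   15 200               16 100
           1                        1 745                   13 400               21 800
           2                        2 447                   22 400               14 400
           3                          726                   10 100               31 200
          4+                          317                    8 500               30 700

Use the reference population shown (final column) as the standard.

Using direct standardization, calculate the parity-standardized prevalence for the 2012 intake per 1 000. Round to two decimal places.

Parity-specific rates per 1 000 for the 2012 intake: 178.026, 130.224, 109.241, 71.881, 37.294.
Standard total = 114 200; weights = 0.1410, 0.1909, 0.1261, 0.2732, 0.2688.
Standardized rate: 0.1410×178.026 + 0.1909×130.224 + 0.1261×109.241 + 0.2732×71.881 + 0.2688×37.294 = 93.3958 per 1 000.

93.40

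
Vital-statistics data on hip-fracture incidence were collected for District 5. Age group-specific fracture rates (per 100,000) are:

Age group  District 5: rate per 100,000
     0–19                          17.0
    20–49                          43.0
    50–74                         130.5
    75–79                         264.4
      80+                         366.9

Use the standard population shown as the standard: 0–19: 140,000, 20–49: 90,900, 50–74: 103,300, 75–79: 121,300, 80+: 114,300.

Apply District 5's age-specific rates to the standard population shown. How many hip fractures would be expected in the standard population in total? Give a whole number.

Expected hip fractures = Σ (standard pop × age-specific rate ÷ 100,000)
= 140,000×17.0/100,000 + 90,900×43.0/100,000 + 103,300×130.5/100,000 + 121,300×264.4/100,000 + 114,300×366.9/100,000
= 23.80 + 39.09 + 134.81 + 320.72 + 419.37 = 937.78.

938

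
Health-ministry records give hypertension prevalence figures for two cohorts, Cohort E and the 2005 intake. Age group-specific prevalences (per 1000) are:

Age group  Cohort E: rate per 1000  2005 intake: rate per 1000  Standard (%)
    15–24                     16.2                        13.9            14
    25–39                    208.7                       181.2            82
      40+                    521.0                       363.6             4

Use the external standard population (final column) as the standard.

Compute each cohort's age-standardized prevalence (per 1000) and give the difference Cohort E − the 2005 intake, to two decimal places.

29.17

Standard weights: 0.14, 0.82, 0.04.
Cohort E: 0.1400×16.2 + 0.8200×208.7 + 0.0400×521.0 = 194.2420 per 1000.
The 2005 intake: 0.1400×13.9 + 0.8200×181.2 + 0.0400×363.6 = 165.0740 per 1000.
Difference = 194.2420 − 165.0740 = 29.1680.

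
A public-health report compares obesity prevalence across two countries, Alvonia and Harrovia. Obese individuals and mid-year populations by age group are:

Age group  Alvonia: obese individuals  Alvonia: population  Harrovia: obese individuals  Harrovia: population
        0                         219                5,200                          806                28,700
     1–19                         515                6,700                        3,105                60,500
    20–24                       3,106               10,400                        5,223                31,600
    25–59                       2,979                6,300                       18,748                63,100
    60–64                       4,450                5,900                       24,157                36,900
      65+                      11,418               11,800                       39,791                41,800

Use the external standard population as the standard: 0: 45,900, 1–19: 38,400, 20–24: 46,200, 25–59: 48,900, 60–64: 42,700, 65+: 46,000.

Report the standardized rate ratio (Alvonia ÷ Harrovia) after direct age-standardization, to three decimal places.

Age-specific rates per 1,000 for Alvonia: 42.115, 76.866, 298.654, 472.857, 754.237, 967.627.
For Harrovia: 28.084, 51.322, 165.285, 297.116, 654.661, 951.938.
Standard total = 268,100; weights = 0.1712, 0.1432, 0.1723, 0.1824, 0.1593, 0.1716.
Alvonia: 0.1712×42.115 + 0.1432×76.866 + 0.1723×298.654 + 0.1824×472.857 + 0.1593×754.237 + 0.1716×967.627 = 442.0815 per 1,000.
Harrovia: 0.1712×28.084 + 0.1432×51.322 + 0.1723×165.285 + 0.1824×297.116 + 0.1593×654.661 + 0.1716×951.938 = 362.4323 per 1,000.
Ratio = 442.0815 ÷ 362.4323 = 1.21976.

1.220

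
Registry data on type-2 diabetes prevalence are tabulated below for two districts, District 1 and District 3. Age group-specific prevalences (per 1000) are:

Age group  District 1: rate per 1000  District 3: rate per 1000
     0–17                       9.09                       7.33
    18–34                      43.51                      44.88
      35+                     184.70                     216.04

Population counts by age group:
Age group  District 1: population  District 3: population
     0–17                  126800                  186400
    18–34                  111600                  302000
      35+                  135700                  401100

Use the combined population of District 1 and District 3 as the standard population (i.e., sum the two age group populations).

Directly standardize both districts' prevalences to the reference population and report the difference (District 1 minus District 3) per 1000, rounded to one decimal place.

Combined standard total = 1263600; weights = 0.2479, 0.3273, 0.4248.
District 1: 0.2479×9.09 + 0.3273×43.51 + 0.4248×184.70 = 94.9586 per 1000.
District 3: 0.2479×7.33 + 0.3273×44.88 + 0.4248×216.04 = 108.2846 per 1000.
Difference = 94.9586 − 108.2846 = -13.3260.

-13.3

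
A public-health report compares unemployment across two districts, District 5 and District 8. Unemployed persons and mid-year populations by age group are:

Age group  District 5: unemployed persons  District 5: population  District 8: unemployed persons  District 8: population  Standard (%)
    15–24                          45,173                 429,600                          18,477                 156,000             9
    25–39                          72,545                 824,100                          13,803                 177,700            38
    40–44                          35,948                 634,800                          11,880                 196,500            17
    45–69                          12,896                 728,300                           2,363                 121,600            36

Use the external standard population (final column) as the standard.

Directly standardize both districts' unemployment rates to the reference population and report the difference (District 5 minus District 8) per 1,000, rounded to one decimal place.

1.5

Age-specific rates per 1,000 for District 5: 105.151, 88.029, 56.629, 17.707.
For District 8: 118.442, 77.676, 60.458, 19.433.
Standard weights: 0.09, 0.38, 0.17, 0.36.
District 5: 0.0900×105.151 + 0.3800×88.029 + 0.1700×56.629 + 0.3600×17.707 = 58.9162 per 1,000.
District 8: 0.0900×118.442 + 0.3800×77.676 + 0.1700×60.458 + 0.3600×19.433 = 57.4502 per 1,000.
Difference = 58.9162 − 57.4502 = 1.4660.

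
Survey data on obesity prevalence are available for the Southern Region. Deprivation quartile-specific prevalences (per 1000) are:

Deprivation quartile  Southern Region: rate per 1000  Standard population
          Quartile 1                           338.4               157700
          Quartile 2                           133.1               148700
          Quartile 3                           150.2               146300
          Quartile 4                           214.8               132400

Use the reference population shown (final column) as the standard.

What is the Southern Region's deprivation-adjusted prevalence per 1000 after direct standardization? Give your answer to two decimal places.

Standard total = 585100; weights = 0.2695, 0.2541, 0.2500, 0.2263.
Standardized rate: 0.2695×338.4 + 0.2541×133.1 + 0.2500×150.2 + 0.2263×214.8 = 211.1971 per 1000.

211.20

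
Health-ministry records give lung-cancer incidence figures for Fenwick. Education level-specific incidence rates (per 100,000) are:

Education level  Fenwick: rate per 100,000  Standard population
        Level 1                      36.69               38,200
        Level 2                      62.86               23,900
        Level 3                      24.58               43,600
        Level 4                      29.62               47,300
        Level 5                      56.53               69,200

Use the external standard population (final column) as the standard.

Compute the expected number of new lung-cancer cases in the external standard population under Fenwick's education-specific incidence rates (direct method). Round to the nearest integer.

Expected new lung-cancer cases = Σ (standard pop × education-specific rate ÷ 100,000)
= 38,200×36.69/100,000 + 23,900×62.86/100,000 + 43,600×24.58/100,000 + 47,300×29.62/100,000 + 69,200×56.53/100,000
= 14.02 + 15.02 + 10.72 + 14.01 + 39.12 = 92.89.

93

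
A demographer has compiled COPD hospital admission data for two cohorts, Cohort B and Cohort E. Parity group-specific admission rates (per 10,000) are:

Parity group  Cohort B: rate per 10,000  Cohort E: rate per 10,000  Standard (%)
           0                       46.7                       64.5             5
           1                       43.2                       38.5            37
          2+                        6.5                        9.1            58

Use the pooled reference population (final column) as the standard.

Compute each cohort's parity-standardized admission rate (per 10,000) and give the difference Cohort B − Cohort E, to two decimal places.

Standard weights: 0.05, 0.37, 0.58.
Cohort B: 0.0500×46.7 + 0.3700×43.2 + 0.5800×6.5 = 22.0890 per 10,000.
Cohort E: 0.0500×64.5 + 0.3700×38.5 + 0.5800×9.1 = 22.7480 per 10,000.
Difference = 22.0890 − 22.7480 = -0.6590.

-0.66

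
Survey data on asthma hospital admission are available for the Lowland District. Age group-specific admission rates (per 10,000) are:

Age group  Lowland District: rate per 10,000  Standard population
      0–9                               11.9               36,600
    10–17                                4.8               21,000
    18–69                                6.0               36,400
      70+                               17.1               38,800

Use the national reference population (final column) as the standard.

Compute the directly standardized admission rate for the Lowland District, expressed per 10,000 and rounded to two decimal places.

Standard total = 132,800; weights = 0.2756, 0.1581, 0.2741, 0.2922.
Standardized rate: 0.2756×11.9 + 0.1581×4.8 + 0.2741×6.0 + 0.2922×17.1 = 10.6794 per 10,000.

10.68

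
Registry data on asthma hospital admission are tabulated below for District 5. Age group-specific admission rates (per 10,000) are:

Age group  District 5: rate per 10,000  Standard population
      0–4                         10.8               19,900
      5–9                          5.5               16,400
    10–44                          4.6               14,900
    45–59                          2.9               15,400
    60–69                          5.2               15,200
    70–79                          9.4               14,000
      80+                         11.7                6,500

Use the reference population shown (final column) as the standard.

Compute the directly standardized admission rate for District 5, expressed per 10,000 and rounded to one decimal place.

6.9

Standard total = 102,300; weights = 0.1945, 0.1603, 0.1457, 0.1505, 0.1486, 0.1369, 0.0635.
Standardized rate: 0.1945×10.8 + 0.1603×5.5 + 0.1457×4.6 + 0.1505×2.9 + 0.1486×5.2 + 0.1369×9.4 + 0.0635×11.7 = 6.8916 per 10,000.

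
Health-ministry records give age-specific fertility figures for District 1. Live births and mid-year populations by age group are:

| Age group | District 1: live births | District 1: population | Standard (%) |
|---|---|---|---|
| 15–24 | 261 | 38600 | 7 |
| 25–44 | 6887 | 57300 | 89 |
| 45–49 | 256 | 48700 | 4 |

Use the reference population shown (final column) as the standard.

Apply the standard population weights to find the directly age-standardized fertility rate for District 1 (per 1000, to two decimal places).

107.65

Age-specific rates per 1000 for District 1: 6.762, 120.192, 5.257.
Standard weights: 0.07, 0.89, 0.04.
Standardized rate: 0.0700×6.762 + 0.8900×120.192 + 0.0400×5.257 = 107.6544 per 1000.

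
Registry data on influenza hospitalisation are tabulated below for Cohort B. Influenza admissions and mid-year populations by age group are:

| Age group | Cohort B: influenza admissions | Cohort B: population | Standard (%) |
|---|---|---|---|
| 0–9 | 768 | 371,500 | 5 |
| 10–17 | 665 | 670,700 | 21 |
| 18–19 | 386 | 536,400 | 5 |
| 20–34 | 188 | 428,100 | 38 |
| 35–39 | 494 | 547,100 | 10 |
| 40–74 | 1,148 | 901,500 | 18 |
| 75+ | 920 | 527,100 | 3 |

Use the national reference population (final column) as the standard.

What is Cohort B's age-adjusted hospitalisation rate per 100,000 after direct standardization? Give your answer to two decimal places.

Age-specific rates per 100,000 for Cohort B: 206.73, 99.15, 71.96, 43.91, 90.29, 127.34, 174.54.
Standard weights: 0.05, 0.21, 0.05, 0.38, 0.10, 0.18, 0.03.
Standardized rate: 0.0500×206.73 + 0.2100×99.15 + 0.0500×71.96 + 0.3800×43.91 + 0.1000×90.29 + 0.1800×127.34 + 0.0300×174.54 = 88.6312 per 100,000.

88.63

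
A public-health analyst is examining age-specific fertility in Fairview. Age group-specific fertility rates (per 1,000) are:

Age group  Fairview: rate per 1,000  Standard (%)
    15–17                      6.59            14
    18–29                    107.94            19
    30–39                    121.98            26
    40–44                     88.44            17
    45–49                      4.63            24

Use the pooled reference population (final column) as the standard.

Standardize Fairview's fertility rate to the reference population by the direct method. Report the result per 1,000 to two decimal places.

Standard weights: 0.14, 0.19, 0.26, 0.17, 0.24.
Standardized rate: 0.1400×6.59 + 0.1900×107.94 + 0.2600×121.98 + 0.1700×88.44 + 0.2400×4.63 = 69.2920 per 1,000.

69.29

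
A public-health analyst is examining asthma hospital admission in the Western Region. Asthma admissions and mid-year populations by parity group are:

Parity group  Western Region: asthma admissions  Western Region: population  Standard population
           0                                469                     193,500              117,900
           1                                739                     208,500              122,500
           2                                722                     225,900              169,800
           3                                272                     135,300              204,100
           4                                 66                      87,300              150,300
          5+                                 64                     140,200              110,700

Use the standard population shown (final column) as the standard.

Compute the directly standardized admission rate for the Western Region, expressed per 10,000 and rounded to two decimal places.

Parity-specific rates per 10,000 for the Western Region: 24.24, 35.44, 31.96, 20.10, 7.56, 4.56.
Standard total = 875,300; weights = 0.1347, 0.1400, 0.1940, 0.2332, 0.1717, 0.1265.
Standardized rate: 0.1347×24.24 + 0.1400×35.44 + 0.1940×31.96 + 0.2332×20.10 + 0.1717×7.56 + 0.1265×4.56 = 20.9885 per 10,000.

20.99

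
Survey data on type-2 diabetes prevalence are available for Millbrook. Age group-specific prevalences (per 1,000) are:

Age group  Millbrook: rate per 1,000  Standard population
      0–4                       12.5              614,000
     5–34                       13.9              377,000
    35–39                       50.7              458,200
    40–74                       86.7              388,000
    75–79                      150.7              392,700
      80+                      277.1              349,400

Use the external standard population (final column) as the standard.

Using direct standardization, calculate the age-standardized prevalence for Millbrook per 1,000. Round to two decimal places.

Standard total = 2,579,300; weights = 0.2380, 0.1462, 0.1776, 0.1504, 0.1523, 0.1355.
Standardized rate: 0.2380×12.5 + 0.1462×13.9 + 0.1776×50.7 + 0.1504×86.7 + 0.1523×150.7 + 0.1355×277.1 = 87.5370 per 1,000.

87.54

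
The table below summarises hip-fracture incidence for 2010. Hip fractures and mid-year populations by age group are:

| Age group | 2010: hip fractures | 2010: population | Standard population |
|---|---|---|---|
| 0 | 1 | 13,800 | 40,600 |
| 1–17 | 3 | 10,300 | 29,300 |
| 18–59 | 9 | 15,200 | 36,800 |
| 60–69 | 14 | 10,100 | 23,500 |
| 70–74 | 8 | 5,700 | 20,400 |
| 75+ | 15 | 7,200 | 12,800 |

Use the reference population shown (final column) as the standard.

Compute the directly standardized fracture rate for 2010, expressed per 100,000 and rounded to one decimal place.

Age-specific rates per 100,000 for 2010: 7.25, 29.13, 59.21, 138.61, 140.35, 208.33.
Standard total = 163,400; weights = 0.2485, 0.1793, 0.2252, 0.1438, 0.1248, 0.0783.
Standardized rate: 0.2485×7.25 + 0.1793×29.13 + 0.2252×59.21 + 0.1438×138.61 + 0.1248×140.35 + 0.0783×208.33 = 74.1359 per 100,000.

74.1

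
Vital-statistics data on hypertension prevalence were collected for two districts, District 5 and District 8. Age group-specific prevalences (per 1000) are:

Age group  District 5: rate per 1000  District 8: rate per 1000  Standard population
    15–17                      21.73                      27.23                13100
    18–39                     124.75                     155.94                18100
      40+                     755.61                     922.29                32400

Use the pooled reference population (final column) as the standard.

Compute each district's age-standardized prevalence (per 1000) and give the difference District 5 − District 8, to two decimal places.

Standard total = 63600; weights = 0.2060, 0.2846, 0.5094.
District 5: 0.2060×21.73 + 0.2846×124.75 + 0.5094×755.61 = 424.9120 per 1000.
District 8: 0.2060×27.23 + 0.2846×155.94 + 0.5094×922.29 = 519.8337 per 1000.
Difference = 424.9120 − 519.8337 = -94.9217.

-94.92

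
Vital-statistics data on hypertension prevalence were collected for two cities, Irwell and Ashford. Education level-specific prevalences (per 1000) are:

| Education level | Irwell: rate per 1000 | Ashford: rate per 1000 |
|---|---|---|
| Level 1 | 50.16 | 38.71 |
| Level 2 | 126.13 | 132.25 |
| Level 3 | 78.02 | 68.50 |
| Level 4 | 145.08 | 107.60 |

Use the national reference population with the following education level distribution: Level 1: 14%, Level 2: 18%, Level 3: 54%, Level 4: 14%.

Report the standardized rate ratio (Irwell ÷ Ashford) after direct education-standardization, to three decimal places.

1.134

Standard weights: 0.14, 0.18, 0.54, 0.14.
Irwell: 0.1400×50.16 + 0.1800×126.13 + 0.5400×78.02 + 0.1400×145.08 = 92.1678 per 1000.
Ashford: 0.1400×38.71 + 0.1800×132.25 + 0.5400×68.50 + 0.1400×107.60 = 81.2784 per 1000.
Ratio = 92.1678 ÷ 81.2784 = 1.13398.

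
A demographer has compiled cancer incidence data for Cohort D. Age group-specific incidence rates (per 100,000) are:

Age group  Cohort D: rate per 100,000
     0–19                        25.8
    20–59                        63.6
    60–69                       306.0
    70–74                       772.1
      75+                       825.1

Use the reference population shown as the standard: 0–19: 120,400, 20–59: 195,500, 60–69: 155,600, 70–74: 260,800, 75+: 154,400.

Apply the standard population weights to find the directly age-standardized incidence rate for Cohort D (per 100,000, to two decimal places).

Standard total = 886,700; weights = 0.1358, 0.2205, 0.1755, 0.2941, 0.1741.
Standardized rate: 0.1358×25.8 + 0.2205×63.6 + 0.1755×306.0 + 0.2941×772.1 + 0.1741×825.1 = 441.9903 per 100,000.

441.99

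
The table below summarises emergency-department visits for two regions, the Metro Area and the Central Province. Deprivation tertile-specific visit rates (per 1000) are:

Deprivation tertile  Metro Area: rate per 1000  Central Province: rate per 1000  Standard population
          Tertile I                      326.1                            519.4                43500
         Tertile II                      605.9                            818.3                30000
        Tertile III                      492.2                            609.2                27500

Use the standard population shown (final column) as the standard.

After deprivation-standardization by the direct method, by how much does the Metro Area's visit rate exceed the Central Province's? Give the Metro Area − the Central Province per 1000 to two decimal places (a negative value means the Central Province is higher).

-178.20

Standard total = 101000; weights = 0.4307, 0.2970, 0.2723.
The Metro Area: 0.4307×326.1 + 0.2970×605.9 + 0.2723×492.2 = 454.4342 per 1000.
The Central Province: 0.4307×519.4 + 0.2970×818.3 + 0.2723×609.2 = 632.6327 per 1000.
Difference = 454.4342 − 632.6327 = -178.1985.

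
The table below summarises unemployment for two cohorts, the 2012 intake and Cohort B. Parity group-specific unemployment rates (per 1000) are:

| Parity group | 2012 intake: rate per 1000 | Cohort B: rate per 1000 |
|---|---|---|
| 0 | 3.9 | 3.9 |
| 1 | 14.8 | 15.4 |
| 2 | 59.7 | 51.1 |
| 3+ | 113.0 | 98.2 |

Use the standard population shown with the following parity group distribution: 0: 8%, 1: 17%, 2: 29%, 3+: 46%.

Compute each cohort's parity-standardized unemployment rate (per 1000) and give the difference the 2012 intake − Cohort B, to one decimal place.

Standard weights: 0.08, 0.17, 0.29, 0.46.
The 2012 intake: 0.0800×3.9 + 0.1700×14.8 + 0.2900×59.7 + 0.4600×113.0 = 72.1210 per 1000.
Cohort B: 0.0800×3.9 + 0.1700×15.4 + 0.2900×51.1 + 0.4600×98.2 = 62.9210 per 1000.
Difference = 72.1210 − 62.9210 = 9.2000.

9.2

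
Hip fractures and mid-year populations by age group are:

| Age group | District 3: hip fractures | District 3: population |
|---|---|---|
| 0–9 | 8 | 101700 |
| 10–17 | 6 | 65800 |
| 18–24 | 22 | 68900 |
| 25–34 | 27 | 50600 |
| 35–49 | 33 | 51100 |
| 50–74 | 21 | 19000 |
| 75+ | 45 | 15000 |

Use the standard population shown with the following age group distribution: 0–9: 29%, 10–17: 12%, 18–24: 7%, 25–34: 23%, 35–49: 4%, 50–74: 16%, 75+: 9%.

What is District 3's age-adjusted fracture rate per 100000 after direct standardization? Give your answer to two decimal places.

Age-specific rates per 100000 for District 3: 7.87, 9.12, 31.93, 53.36, 64.58, 110.53, 300.00.
Standard weights: 0.29, 0.12, 0.07, 0.23, 0.04, 0.16, 0.09.
Standardized rate: 0.2900×7.87 + 0.1200×9.12 + 0.0700×31.93 + 0.2300×53.36 + 0.0400×64.58 + 0.1600×110.53 + 0.0900×300.00 = 65.1507 per 100000.

65.15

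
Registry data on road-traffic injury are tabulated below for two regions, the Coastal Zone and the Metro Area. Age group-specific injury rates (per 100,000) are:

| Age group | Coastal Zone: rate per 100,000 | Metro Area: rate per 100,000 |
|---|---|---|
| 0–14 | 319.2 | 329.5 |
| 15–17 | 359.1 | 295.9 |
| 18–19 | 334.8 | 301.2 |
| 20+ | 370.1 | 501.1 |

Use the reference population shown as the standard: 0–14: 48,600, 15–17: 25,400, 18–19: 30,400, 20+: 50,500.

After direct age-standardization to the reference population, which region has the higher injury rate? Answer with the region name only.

Metro Area

Standard total = 154,900; weights = 0.3138, 0.1640, 0.1963, 0.3260.
The Coastal Zone: 0.3138×319.2 + 0.1640×359.1 + 0.1963×334.8 + 0.3260×370.1 = 345.3985 per 100,000.
The Metro Area: 0.3138×329.5 + 0.1640×295.9 + 0.1963×301.2 + 0.3260×501.1 = 374.3808 per 100,000.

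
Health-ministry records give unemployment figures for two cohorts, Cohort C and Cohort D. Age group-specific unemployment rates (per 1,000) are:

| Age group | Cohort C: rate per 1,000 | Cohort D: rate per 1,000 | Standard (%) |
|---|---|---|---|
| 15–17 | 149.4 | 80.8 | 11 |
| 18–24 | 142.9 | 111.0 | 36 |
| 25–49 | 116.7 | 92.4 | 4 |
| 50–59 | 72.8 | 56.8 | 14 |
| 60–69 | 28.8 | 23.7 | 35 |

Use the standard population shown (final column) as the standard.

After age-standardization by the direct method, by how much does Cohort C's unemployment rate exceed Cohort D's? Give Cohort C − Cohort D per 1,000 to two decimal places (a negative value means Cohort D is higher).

Standard weights: 0.11, 0.36, 0.04, 0.14, 0.35.
Cohort C: 0.1100×149.4 + 0.3600×142.9 + 0.0400×116.7 + 0.1400×72.8 + 0.3500×28.8 = 92.8180 per 1,000.
Cohort D: 0.1100×80.8 + 0.3600×111.0 + 0.0400×92.4 + 0.1400×56.8 + 0.3500×23.7 = 68.7910 per 1,000.
Difference = 92.8180 − 68.7910 = 24.0270.

24.03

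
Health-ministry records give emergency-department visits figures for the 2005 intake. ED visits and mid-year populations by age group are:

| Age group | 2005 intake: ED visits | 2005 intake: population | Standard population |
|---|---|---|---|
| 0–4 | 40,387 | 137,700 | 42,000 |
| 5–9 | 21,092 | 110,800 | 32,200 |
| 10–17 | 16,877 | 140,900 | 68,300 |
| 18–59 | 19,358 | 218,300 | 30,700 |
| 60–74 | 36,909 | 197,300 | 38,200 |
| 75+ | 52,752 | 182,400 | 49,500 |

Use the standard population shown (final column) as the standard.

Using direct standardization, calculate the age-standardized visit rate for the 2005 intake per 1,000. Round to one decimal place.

194.8

Age-specific rates per 1,000 for the 2005 intake: 293.297, 190.361, 119.780, 88.676, 187.070, 289.211.
Standard total = 260,900; weights = 0.1610, 0.1234, 0.2618, 0.1177, 0.1464, 0.1897.
Standardized rate: 0.1610×293.297 + 0.1234×190.361 + 0.2618×119.780 + 0.1177×88.676 + 0.1464×187.070 + 0.1897×289.211 = 194.7621 per 1,000.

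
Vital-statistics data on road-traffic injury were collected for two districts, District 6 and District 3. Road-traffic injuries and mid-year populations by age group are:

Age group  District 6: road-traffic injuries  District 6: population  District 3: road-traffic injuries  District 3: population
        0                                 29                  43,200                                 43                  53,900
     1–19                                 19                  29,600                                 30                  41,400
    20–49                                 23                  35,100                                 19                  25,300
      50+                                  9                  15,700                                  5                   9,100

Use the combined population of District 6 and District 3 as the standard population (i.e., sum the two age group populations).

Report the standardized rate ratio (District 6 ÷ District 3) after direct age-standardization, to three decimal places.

0.876

Age-specific rates per 100,000 for District 6: 67.13, 64.19, 65.53, 57.32.
For District 3: 79.78, 72.46, 75.10, 54.95.
Combined standard total = 253,300; weights = 0.3833, 0.2803, 0.2385, 0.0979.
District 6: 0.3833×67.13 + 0.2803×64.19 + 0.2385×65.53 + 0.0979×57.32 = 64.9633 per 100,000.
District 3: 0.3833×79.78 + 0.2803×72.46 + 0.2385×75.10 + 0.0979×54.95 = 74.1805 per 100,000.
Ratio = 64.9633 ÷ 74.1805 = 0.87575.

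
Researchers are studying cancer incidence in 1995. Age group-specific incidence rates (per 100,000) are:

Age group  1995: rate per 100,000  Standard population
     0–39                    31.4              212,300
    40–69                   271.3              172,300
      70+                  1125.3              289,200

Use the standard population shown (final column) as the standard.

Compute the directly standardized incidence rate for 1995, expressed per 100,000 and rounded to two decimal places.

562.26

Standard total = 673,800; weights = 0.3151, 0.2557, 0.4292.
Standardized rate: 0.3151×31.4 + 0.2557×271.3 + 0.4292×1125.3 = 562.2558 per 100,000.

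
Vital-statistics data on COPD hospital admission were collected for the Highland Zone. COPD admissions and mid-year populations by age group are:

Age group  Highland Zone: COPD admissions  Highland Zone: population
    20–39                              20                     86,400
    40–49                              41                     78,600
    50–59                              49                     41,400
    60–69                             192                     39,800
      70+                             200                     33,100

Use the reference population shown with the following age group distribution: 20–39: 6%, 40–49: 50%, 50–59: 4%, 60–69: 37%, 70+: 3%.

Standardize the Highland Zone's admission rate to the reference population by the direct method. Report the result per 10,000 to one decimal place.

22.9

Age-specific rates per 10,000 for the Highland Zone: 2.31, 5.22, 11.84, 48.24, 60.42.
Standard weights: 0.06, 0.50, 0.04, 0.37, 0.03.
Standardized rate: 0.0600×2.31 + 0.5000×5.22 + 0.0400×11.84 + 0.3700×48.24 + 0.0300×60.42 = 22.8824 per 10,000.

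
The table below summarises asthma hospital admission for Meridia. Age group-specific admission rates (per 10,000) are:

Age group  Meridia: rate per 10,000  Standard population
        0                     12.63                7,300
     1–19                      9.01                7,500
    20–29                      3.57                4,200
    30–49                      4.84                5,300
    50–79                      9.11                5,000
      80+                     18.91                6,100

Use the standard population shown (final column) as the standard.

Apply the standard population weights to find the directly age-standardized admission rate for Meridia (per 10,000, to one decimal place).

Standard total = 35,400; weights = 0.2062, 0.2119, 0.1186, 0.1497, 0.1412, 0.1723.
Standardized rate: 0.2062×12.63 + 0.2119×9.01 + 0.1186×3.57 + 0.1497×4.84 + 0.1412×9.11 + 0.1723×18.91 = 10.2068 per 10,000.

10.2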